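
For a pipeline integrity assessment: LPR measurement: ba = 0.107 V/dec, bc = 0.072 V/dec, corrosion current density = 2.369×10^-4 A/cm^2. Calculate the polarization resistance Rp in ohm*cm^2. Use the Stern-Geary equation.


Apply the Stern-Geary equation: Rp = ba*bc / (2.303*icorr*(ba+bc))
ba*bc = 0.107*0.072 = 0.007704
ba+bc = 0.179; 2.303*icorr*(ba+bc) = 2.303*2.369×10^-4*0.179 = 9.7658945×10^-5
Rp = 0.007704 / 9.7658945×10^-5 = 78.89 ohm*cm^2

78.89 ohm*cm^2


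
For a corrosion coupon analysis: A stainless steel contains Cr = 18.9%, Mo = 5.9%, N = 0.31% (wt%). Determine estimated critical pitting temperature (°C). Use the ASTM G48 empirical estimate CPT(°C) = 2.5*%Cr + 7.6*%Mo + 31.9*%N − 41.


Apply the ASTM G48 empirical CPT estimate: CPT(°C) = 2.5*%Cr + 7.6*%Mo + 31.9*%N − 41
2.5*18.9 = 47.25; 7.6*5.9 = 44.84; 31.9*0.31 = 9.889
CPT = 47.25 + 44.84 + 9.889 − 41 = 60.979 °C
Rounded to 0.1 °C: CPT ≈ 61.0 °C

61.0 °C


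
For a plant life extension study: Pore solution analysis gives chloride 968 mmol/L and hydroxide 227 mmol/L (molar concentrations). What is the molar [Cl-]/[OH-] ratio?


Threshold parameter = [Cl-] / [OH-] (molar basis; both in mmol/L, so units cancel)
Ratio = 968 / 227 = 4.26

4.26


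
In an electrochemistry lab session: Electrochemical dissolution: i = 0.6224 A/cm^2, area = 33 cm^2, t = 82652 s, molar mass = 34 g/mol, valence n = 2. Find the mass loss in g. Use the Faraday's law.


Apply Faraday's law: m = i*A*t*M / (n*F)
Total charge passed Q = i*A*t = 0.6224*33*82652 = 1697605.9584 C
m = Q*M/(n*F) = 1697605.9584*34/(2*96485) = 299.1066 g

299.1066 g


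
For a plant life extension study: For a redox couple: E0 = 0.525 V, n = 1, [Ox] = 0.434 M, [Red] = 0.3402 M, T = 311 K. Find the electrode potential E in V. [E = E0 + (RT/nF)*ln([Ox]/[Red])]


Apply the Nernst equation: E = E0 + (RT/nF)*ln([Ox]/[Red])
Step 1: RT/nF = 8.314*311/(1*96485) = 0.02679851 V
Step 2: [Ox]/[Red] = 0.434/0.3402 = 1.27572
Step 3: ln(1.27572) = 0.243511
Step 4: correction = 0.02679851 * 0.243511 = 0.0065 V
E = 0.525 + 0.0065 = 0.5315 V

0.5315 V


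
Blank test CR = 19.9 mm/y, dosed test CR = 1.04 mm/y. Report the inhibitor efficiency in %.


Apply the inhibitor-efficiency definition: IE = (CR_blank − CR_inh)/CR_blank × 100
IE = (19.9 − 1.04) / 19.9 × 100
IE = 18.86 / 19.9 × 100 = 94.8 %

94.8 %


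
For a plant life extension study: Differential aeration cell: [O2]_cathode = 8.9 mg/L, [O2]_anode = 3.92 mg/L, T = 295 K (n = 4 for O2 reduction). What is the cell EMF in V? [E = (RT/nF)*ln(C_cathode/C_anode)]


Apply the Nernst concentration-cell relation: E = (RT/nF)*ln(C_cathode/C_anode)
RT/nF = 8.314*295/(4*96485) = 0.00635495 V
ln(8.9/3.92) = 0.81996
E = 0.00635495 * 0.81996 = 0.00521 V

0.00521 V


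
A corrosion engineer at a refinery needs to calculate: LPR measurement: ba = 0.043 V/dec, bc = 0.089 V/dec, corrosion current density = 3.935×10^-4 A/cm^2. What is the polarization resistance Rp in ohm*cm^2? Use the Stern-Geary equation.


Apply the Stern-Geary equation: Rp = ba*bc / (2.303*icorr*(ba+bc))
ba*bc = 0.043*0.089 = 0.003827
ba+bc = 0.132; 2.303*icorr*(ba+bc) = 2.303*3.935×10^-4*0.132 = 1.1962243×10^-4
Rp = 0.003827 / 1.1962243×10^-4 = 31.99 ohm*cm^2

31.99 ohm*cm^2


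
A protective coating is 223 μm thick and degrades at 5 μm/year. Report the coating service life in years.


Service life = thickness / degradation rate
Life = 223 / 5 = 44.6 years

44.6 years


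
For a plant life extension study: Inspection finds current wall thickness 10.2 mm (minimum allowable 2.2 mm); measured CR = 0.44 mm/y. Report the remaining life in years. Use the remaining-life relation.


Apply the remaining-life relation: RL = (t_current − t_min) / CR
RL = (10.2 − 2.2) / 0.44 = 8.0 / 0.44 = 18.2 years

18.2 years


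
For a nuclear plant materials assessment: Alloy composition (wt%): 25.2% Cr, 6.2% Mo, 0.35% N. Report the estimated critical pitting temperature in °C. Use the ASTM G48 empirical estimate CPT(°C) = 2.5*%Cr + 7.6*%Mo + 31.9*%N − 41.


Apply the ASTM G48 empirical CPT estimate: CPT(°C) = 2.5*%Cr + 7.6*%Mo + 31.9*%N − 41
2.5*25.2 = 63; 7.6*6.2 = 47.12; 31.9*0.35 = 11.165
CPT = 63 + 47.12 + 11.165 − 41 = 80.285 °C
Rounded to 0.1 °C: CPT ≈ 80.3 °C

80.3 °C


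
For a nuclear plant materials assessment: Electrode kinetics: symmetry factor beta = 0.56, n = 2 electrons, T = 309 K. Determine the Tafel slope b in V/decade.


Apply the Tafel slope relation: b = 2.303*R*T/(beta*n*F)
Numerator: 2.303 * 8.314 * 309 = 5916.47
Denominator: 0.56 * 2 * 96485 = 108063.2
b = 5916.47 / 108063.2 = 0.055 V/decade

0.055 V/decade


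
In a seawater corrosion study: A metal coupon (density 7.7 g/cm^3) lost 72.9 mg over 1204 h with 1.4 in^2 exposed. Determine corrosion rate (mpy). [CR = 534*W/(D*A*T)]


Apply the mpy weight-loss relation: CR = 534 * W / (D * A * T)
Numerator: 534 * 72.9 = 38928.6
Denominator: 7.7 * 1.4 * 1204 = 12979.12
CR = 38928.6 / 12979.12 = 2.999 mpy

2.999 mpy


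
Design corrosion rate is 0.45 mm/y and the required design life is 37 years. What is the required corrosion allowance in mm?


Corrosion allowance = CR × design life
CA = 0.45 * 37 = 16.65 mm

16.65 mm


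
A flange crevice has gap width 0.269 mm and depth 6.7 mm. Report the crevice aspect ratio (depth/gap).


Aspect ratio = depth / gap
Ratio = 6.7 / 0.269 = 24.9

24.9


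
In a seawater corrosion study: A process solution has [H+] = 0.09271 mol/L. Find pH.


pH = −log10[H+]
pH = −log10(0.09271) = 1.03

1.03


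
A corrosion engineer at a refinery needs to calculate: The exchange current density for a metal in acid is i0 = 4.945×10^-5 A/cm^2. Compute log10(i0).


i0 = 4.945×10^-5 A/cm^2
log10(i0) = -4.306

-4.306


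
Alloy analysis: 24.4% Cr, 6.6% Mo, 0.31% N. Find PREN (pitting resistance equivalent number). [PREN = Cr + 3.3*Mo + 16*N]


Apply the PREN formula: PREN = Cr + 3.3*Mo + 16*N
PREN = 24.4 + 3.3*6.6 + 16*0.31
PREN = 24.4 + 21.78 + 4.96 = 51.14

51.14


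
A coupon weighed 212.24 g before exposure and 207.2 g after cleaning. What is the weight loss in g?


Weight loss = initial − final
WL = 212.24 − 207.2 = 5.04 g

5.04 g


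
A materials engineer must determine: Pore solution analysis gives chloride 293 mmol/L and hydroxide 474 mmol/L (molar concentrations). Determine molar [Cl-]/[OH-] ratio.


Threshold parameter = [Cl-] / [OH-] (molar basis; both in mmol/L, so units cancel)
Ratio = 293 / 474 = 0.62

0.62


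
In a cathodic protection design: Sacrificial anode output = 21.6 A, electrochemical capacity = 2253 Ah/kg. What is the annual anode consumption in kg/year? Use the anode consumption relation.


Annual consumption = current * hours per year / capacity
Rate = 21.6 * 8760 / 2253 = 84.0 kg/year

84.0 kg/year


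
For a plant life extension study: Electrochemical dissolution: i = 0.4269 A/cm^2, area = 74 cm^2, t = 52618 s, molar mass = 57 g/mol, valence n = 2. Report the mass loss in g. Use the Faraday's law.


Apply Faraday's law: m = i*A*t*M / (n*F)
Total charge passed Q = i*A*t = 0.4269*74*52618 = 1662234.1908 C
m = Q*M/(n*F) = 1662234.1908*57/(2*96485) = 490.995 g

490.995 g


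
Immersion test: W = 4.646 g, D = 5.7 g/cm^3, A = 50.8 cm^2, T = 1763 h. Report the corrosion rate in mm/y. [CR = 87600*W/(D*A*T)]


Apply the mm/y weight-loss relation: CR = 87600 * W / (D * A * T)
Numerator: 87600 * 4.646 = 406989.6
Denominator: 5.7 * 50.8 * 1763 = 510494.28
CR = 406989.6 / 510494.28 = 0.7972 mm/y

0.7972 mm/y


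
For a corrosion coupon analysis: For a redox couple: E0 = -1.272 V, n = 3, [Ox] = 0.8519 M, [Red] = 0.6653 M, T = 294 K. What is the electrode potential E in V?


Apply the Nernst equation: E = E0 + (RT/nF)*ln([Ox]/[Red])
Step 1: RT/nF = 8.314*294/(3*96485) = 0.00844455 V
Step 2: [Ox]/[Red] = 0.8519/0.6653 = 1.280475
Step 3: ln(1.280475) = 0.247231
Step 4: correction = 0.00844455 * 0.247231 = 0.0021 V
E = -1.272 + 0.0021 = -1.2699 V

-1.2699 V


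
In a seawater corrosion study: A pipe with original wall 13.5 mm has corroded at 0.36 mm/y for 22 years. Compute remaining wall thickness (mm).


Remaining wall = original − CR × time
t = 13.5 − 0.36*22 = 13.5 − 7.92 = 5.58 mm

5.58 mm


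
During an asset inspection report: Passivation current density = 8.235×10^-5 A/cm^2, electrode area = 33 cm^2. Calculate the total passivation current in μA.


I = i_pass * A, then convert A → μA (×10^6)
I = 8.235×10^-5 * 33 * 10^6 = 2717.55 μA

2717.55 μA


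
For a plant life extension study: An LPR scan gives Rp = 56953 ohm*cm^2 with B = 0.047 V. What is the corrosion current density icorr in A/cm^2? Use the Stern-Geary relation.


Apply the Stern-Geary relation: icorr = B / Rp
icorr = 0.047 / 56953 = 8.252×10^-7 A/cm^2

8.252×10^-7 A/cm^2


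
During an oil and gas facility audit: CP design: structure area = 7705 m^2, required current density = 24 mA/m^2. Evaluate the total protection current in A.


I = area * current density, then convert mA → A (÷1000)
I = 7705 * 24 / 1000 = 184.92 A

184.92 A


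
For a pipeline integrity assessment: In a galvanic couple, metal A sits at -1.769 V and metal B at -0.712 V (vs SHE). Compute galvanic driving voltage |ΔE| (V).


Driving voltage is the absolute potential difference.
|ΔE| = |-1.769 − (-0.712)| = 1.057 V

1.057 V


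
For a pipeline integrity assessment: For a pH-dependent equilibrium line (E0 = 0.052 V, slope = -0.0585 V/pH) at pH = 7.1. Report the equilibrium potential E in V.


Apply the Pourbaix line equation: E = E0 + slope*pH
E = 0.052 + (-0.0585)*7.1 = 0.052 + (-0.41535) = -0.36335 V
Rounded to 3 decimal places: E = -0.363 V

-0.363 V


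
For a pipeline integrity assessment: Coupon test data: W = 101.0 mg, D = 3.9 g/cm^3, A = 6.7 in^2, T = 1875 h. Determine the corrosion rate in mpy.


Apply the mpy weight-loss relation: CR = 534 * W / (D * A * T)
Numerator: 534 * 101.0 = 53934.0
Denominator: 3.9 * 6.7 * 1875 = 48993.75
CR = 53934.0 / 48993.75 = 1.1008 mpy

1.1008 mpy


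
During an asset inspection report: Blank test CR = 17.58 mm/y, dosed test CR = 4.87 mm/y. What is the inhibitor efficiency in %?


Apply the inhibitor-efficiency definition: IE = (CR_blank − CR_inh)/CR_blank × 100
IE = (17.58 − 4.87) / 17.58 × 100
IE = 12.71 / 17.58 × 100 = 72.3 %

72.3 %


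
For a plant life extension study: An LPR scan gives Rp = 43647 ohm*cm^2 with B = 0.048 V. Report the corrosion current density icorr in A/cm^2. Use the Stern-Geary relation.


Apply the Stern-Geary relation: icorr = B / Rp
icorr = 0.048 / 43647 = 1.1×10^-6 A/cm^2

1.1×10^-6 A/cm^2


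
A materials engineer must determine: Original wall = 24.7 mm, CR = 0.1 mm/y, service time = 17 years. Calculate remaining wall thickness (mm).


Remaining wall = original − CR × time
t = 24.7 − 0.1*17 = 24.7 − 1.7 = 23.0 mm

23.0 mm


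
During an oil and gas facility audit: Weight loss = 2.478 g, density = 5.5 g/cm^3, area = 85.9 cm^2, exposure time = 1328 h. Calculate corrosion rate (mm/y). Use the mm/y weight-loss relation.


Apply the mm/y weight-loss relation: CR = 87600 * W / (D * A * T)
Numerator: 87600 * 2.478 = 217072.8
Denominator: 5.5 * 85.9 * 1328 = 627413.6
CR = 217072.8 / 627413.6 = 0.34598 mm/y

0.34598 mm/y


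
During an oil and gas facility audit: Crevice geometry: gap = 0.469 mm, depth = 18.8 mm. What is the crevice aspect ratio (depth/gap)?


Aspect ratio = depth / gap
Ratio = 18.8 / 0.469 = 40.1

40.1


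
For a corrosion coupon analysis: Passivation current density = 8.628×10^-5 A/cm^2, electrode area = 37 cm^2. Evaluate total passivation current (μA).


I = i_pass * A, then convert A → μA (×10^6)
I = 8.628×10^-5 * 37 * 10^6 = 3192.36 μA

3192.36 μA


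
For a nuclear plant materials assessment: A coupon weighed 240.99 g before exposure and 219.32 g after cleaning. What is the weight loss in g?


Weight loss = initial − final
WL = 240.99 − 219.32 = 21.67 g

21.67 g


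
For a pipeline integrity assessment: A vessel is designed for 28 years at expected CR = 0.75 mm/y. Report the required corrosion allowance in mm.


Corrosion allowance = CR × design life
CA = 0.75 * 28 = 21.0 mm

21.0 mm


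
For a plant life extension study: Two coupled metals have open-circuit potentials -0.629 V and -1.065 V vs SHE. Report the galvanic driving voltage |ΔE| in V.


Driving voltage is the absolute potential difference.
|ΔE| = |-0.629 − (-1.065)| = 0.436 V

0.436 V


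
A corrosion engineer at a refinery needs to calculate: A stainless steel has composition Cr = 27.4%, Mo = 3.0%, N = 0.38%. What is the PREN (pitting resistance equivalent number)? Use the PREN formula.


Apply the PREN formula: PREN = Cr + 3.3*Mo + 16*N
PREN = 27.4 + 3.3*3.0 + 16*0.38
PREN = 27.4 + 9.9 + 6.08 = 43.38

43.38


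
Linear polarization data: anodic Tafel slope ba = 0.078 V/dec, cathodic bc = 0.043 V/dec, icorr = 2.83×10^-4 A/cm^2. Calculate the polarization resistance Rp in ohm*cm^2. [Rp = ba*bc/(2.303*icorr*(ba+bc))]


Apply the Stern-Geary equation: Rp = ba*bc / (2.303*icorr*(ba+bc))
ba*bc = 0.078*0.043 = 0.003354
ba+bc = 0.121; 2.303*icorr*(ba+bc) = 2.303*2.83×10^-4*0.121 = 7.8861629×10^-5
Rp = 0.003354 / 7.8861629×10^-5 = 42.53 ohm*cm^2

42.53 ohm*cm^2


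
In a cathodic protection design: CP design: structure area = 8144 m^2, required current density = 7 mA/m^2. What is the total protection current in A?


I = area * current density, then convert mA → A (÷1000)
I = 8144 * 7 / 1000 = 57.01 A

57.01 A


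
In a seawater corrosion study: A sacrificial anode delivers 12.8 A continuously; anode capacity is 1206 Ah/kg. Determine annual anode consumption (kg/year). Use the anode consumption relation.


Annual consumption = current * hours per year / capacity
Rate = 12.8 * 8760 / 1206 = 93.0 kg/year

93.0 kg/year


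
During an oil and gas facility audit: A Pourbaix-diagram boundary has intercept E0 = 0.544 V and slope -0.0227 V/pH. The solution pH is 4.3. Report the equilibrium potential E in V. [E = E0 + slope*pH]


Apply the Pourbaix line equation: E = E0 + slope*pH
E = 0.544 + (-0.0227)*4.3 = 0.544 + (-0.09761) = 0.44639 V
Rounded to 3 decimal places: E = 0.446 V

0.446 V


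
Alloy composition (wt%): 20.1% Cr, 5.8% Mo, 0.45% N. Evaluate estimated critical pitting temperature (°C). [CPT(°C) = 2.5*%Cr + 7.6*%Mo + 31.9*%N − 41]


Apply the ASTM G48 empirical CPT estimate: CPT(°C) = 2.5*%Cr + 7.6*%Mo + 31.9*%N − 41
2.5*20.1 = 50.25; 7.6*5.8 = 44.08; 31.9*0.45 = 14.355
CPT = 50.25 + 44.08 + 14.355 − 41 = 67.685 °C
Rounded to 0.1 °C: CPT ≈ 67.7 °C

67.7 °C


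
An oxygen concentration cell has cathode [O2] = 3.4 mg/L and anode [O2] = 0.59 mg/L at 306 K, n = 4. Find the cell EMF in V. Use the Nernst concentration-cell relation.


Apply the Nernst concentration-cell relation: E = (RT/nF)*ln(C_cathode/C_anode)
RT/nF = 8.314*306/(4*96485) = 0.00659192 V
ln(3.4/0.59) = 1.75141
E = 0.00659192 * 1.75141 = 0.01155 V

0.01155 V


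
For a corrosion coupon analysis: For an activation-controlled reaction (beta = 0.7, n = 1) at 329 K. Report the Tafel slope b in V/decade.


Apply the Tafel slope relation: b = 2.303*R*T/(beta*n*F)
Numerator: 2.303 * 8.314 * 329 = 6299.41
Denominator: 0.7 * 1 * 96485 = 67539.5
b = 6299.41 / 67539.5 = 0.093 V/decade

0.093 V/decade


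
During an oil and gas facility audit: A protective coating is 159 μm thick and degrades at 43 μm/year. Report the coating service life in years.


Service life = thickness / degradation rate
Life = 159 / 43 = 3.7 years

3.7 years


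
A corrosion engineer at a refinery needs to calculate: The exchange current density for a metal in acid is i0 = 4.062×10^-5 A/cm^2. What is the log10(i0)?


i0 = 4.062×10^-5 A/cm^2
log10(i0) = -4.391

-4.391


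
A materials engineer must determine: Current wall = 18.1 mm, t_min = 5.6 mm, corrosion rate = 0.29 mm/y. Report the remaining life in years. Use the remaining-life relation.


Apply the remaining-life relation: RL = (t_current − t_min) / CR
RL = (18.1 − 5.6) / 0.29 = 12.5 / 0.29 = 43.1 years

43.1 years


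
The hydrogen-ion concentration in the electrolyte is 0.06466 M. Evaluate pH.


pH = −log10[H+]
pH = −log10(0.06466) = 1.19

1.19


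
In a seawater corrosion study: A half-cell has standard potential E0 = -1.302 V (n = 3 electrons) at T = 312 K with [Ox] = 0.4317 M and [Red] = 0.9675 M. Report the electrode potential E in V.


Apply the Nernst equation: E = E0 + (RT/nF)*ln([Ox]/[Red])
Step 1: RT/nF = 8.314*312/(3*96485) = 0.00896156 V
Step 2: [Ox]/[Red] = 0.4317/0.9675 = 0.446202
Step 3: ln(0.446202) = -0.806984
Step 4: correction = 0.00896156 * -0.806984 = -0.007 V
E = -1.302 + -0.007 = -1.309 V

-1.309 V


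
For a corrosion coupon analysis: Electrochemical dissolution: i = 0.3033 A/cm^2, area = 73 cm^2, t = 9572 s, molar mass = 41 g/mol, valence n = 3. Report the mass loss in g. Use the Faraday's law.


Apply Faraday's law: m = i*A*t*M / (n*F)
Total charge passed Q = i*A*t = 0.3033*73*9572 = 211932.6948 C
m = Q*M/(n*F) = 211932.6948*41/(3*96485) = 30.019 g

30.019 g


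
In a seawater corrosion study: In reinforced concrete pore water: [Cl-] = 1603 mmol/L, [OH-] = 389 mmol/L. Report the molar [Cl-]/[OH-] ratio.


Threshold parameter = [Cl-] / [OH-] (molar basis; both in mmol/L, so units cancel)
Ratio = 1603 / 389 = 4.12

4.12


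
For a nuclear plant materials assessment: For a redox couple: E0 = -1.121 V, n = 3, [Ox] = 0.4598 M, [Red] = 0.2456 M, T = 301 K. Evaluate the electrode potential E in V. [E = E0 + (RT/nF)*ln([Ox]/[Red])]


Apply the Nernst equation: E = E0 + (RT/nF)*ln([Ox]/[Red])
Step 1: RT/nF = 8.314*301/(3*96485) = 0.00864561 V
Step 2: [Ox]/[Red] = 0.4598/0.2456 = 1.87215
Step 3: ln(1.87215) = 0.627088
Step 4: correction = 0.00864561 * 0.627088 = 0.0054 V
E = -1.121 + 0.0054 = -1.1156 V

-1.1156 V


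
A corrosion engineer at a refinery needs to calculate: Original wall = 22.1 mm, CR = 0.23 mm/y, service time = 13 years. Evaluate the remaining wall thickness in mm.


Remaining wall = original − CR × time
t = 22.1 − 0.23*13 = 22.1 − 2.99 = 19.11 mm

19.11 mm


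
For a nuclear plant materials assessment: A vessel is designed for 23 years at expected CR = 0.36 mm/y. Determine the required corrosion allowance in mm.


Corrosion allowance = CR × design life
CA = 0.36 * 23 = 8.28 mm

8.28 mm


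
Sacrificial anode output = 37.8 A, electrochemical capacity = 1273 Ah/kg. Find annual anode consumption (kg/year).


Annual consumption = current * hours per year / capacity
Rate = 37.8 * 8760 / 1273 = 260.1 kg/year

260.1 kg/year


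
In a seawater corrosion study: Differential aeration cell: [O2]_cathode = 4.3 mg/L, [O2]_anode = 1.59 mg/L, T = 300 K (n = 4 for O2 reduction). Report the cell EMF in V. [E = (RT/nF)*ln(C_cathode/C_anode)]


Apply the Nernst concentration-cell relation: E = (RT/nF)*ln(C_cathode/C_anode)
RT/nF = 8.314*300/(4*96485) = 0.00646266 V
ln(4.3/1.59) = 0.99488
E = 0.00646266 * 0.99488 = 0.00643 V

0.00643 V


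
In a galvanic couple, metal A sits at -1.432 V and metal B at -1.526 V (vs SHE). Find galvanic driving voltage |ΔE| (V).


Driving voltage is the absolute potential difference.
|ΔE| = |-1.432 − (-1.526)| = 0.094 V

0.094 V


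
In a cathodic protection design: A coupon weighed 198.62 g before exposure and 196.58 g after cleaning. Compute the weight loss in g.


Weight loss = initial − final
WL = 198.62 − 196.58 = 2.04 g

2.04 g


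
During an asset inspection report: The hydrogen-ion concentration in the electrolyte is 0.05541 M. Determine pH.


pH = −log10[H+]
pH = −log10(0.05541) = 1.26

1.26


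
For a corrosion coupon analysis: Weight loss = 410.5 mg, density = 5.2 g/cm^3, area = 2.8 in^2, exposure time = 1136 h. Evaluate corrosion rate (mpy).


Apply the mpy weight-loss relation: CR = 534 * W / (D * A * T)
Numerator: 534 * 410.5 = 219207.0
Denominator: 5.2 * 2.8 * 1136 = 16540.16
CR = 219207.0 / 16540.16 = 13.25302 mpy

13.25302 mpy


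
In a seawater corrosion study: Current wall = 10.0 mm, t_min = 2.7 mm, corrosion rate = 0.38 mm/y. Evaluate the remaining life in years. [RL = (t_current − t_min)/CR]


Apply the remaining-life relation: RL = (t_current − t_min) / CR
RL = (10.0 − 2.7) / 0.38 = 7.3 / 0.38 = 19.2 years

19.2 years


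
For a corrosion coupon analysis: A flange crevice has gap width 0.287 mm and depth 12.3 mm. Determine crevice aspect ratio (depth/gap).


Aspect ratio = depth / gap
Ratio = 12.3 / 0.287 = 42.9

42.9


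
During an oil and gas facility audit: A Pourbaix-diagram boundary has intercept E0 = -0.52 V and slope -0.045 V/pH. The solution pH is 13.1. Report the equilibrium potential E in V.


Apply the Pourbaix line equation: E = E0 + slope*pH
E = -0.52 + (-0.045)*13.1 = -0.52 + (-0.5895) = -1.1095 V
Rounded to 4 decimal places: E = -1.1095 V

-1.1095 V


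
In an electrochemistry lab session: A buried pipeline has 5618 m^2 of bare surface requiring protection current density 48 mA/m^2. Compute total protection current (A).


I = area * current density, then convert mA → A (÷1000)
I = 5618 * 48 / 1000 = 269.66 A

269.66 A


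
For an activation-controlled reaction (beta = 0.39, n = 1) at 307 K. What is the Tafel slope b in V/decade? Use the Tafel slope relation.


Apply the Tafel slope relation: b = 2.303*R*T/(beta*n*F)
Numerator: 2.303 * 8.314 * 307 = 5878.17
Denominator: 0.39 * 1 * 96485 = 37629.15
b = 5878.17 / 37629.15 = 0.1562 V/decade

0.1562 V/decade


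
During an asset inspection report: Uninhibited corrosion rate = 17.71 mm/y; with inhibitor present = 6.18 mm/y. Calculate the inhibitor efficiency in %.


Apply the inhibitor-efficiency definition: IE = (CR_blank − CR_inh)/CR_blank × 100
IE = (17.71 − 6.18) / 17.71 × 100
IE = 11.53 / 17.71 × 100 = 65.1 %

65.1 %


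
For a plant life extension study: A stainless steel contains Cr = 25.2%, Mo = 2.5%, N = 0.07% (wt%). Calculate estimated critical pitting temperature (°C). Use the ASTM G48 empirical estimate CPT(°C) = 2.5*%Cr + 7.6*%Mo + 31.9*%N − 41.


Apply the ASTM G48 empirical CPT estimate: CPT(°C) = 2.5*%Cr + 7.6*%Mo + 31.9*%N − 41
2.5*25.2 = 63; 7.6*2.5 = 19; 31.9*0.07 = 2.233
CPT = 63 + 19 + 2.233 − 41 = 43.233 °C
Rounded to 0.1 °C: CPT ≈ 43.2 °C

43.2 °C


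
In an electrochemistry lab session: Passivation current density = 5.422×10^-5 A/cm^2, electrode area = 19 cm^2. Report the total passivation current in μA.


I = i_pass * A, then convert A → μA (×10^6)
I = 5.422×10^-5 * 19 * 10^6 = 1030.18 μA

1030.18 μA


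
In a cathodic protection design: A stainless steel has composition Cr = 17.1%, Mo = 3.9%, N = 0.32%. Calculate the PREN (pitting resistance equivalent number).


Apply the PREN formula: PREN = Cr + 3.3*Mo + 16*N
PREN = 17.1 + 3.3*3.9 + 16*0.32
PREN = 17.1 + 12.87 + 5.12 = 35.09

35.09


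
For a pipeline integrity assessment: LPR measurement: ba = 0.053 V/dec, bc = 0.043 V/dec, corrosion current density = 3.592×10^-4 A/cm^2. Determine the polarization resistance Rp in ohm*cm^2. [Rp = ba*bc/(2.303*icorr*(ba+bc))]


Apply the Stern-Geary equation: Rp = ba*bc / (2.303*icorr*(ba+bc))
ba*bc = 0.053*0.043 = 0.002279
ba+bc = 0.096; 2.303*icorr*(ba+bc) = 2.303*3.592×10^-4*0.096 = 7.941481×10^-5
Rp = 0.002279 / 7.941481×10^-5 = 28.7 ohm*cm^2

28.7 ohm*cm^2


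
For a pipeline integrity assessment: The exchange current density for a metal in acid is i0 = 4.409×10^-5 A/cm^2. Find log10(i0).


i0 = 4.409×10^-5 A/cm^2
log10(i0) = -4.356

-4.356


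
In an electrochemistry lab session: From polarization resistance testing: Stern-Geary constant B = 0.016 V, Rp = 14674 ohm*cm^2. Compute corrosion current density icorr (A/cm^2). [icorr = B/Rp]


Apply the Stern-Geary relation: icorr = B / Rp
icorr = 0.016 / 14674 = 1.09×10^-6 A/cm^2

1.09×10^-6 A/cm^2


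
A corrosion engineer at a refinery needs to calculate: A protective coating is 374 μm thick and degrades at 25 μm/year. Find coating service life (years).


Service life = thickness / degradation rate
Life = 374 / 25 = 15.0 years

15.0 years


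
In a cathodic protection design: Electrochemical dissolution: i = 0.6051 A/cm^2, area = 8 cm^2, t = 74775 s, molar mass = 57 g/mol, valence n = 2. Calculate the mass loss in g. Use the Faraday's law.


Apply Faraday's law: m = i*A*t*M / (n*F)
Total charge passed Q = i*A*t = 0.6051*8*74775 = 361970.82 C
m = Q*M/(n*F) = 361970.82*57/(2*96485) = 106.91992 g

106.91992 g


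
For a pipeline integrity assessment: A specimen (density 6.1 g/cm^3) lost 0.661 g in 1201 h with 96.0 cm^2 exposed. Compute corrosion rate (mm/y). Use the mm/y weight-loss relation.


Apply the mm/y weight-loss relation: CR = 87600 * W / (D * A * T)
Numerator: 87600 * 0.661 = 57903.6
Denominator: 6.1 * 96.0 * 1201 = 703305.6
CR = 57903.6 / 703305.6 = 0.08233 mm/y

0.08233 mm/y


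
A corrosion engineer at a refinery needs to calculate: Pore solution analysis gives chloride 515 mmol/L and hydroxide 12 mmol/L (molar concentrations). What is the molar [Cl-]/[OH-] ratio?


Threshold parameter = [Cl-] / [OH-] (molar basis; both in mmol/L, so units cancel)
Ratio = 515 / 12 = 42.92

42.92


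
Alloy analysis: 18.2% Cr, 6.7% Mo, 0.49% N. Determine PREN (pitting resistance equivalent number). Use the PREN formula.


Apply the PREN formula: PREN = Cr + 3.3*Mo + 16*N
PREN = 18.2 + 3.3*6.7 + 16*0.49
PREN = 18.2 + 22.11 + 7.84 = 48.15

48.15


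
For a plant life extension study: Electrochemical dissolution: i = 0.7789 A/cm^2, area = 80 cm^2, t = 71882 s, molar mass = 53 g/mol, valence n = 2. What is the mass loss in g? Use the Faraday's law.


Apply Faraday's law: m = i*A*t*M / (n*F)
Total charge passed Q = i*A*t = 0.7789*80*71882 = 4479111.184 C
m = Q*M/(n*F) = 4479111.184*53/(2*96485) = 1230.2062 g

1230.2062 g


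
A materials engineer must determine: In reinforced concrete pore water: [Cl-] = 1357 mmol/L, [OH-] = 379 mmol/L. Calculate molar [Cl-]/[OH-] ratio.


Threshold parameter = [Cl-] / [OH-] (molar basis; both in mmol/L, so units cancel)
Ratio = 1357 / 379 = 3.58

3.58


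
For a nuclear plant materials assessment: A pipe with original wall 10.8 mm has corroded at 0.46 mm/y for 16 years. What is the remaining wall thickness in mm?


Remaining wall = original − CR × time
t = 10.8 − 0.46*16 = 10.8 − 7.36 = 3.44 mm

3.44 mm


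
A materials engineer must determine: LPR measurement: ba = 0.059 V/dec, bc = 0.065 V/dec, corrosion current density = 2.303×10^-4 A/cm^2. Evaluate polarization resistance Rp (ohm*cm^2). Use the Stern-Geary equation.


Apply the Stern-Geary equation: Rp = ba*bc / (2.303*icorr*(ba+bc))
ba*bc = 0.059*0.065 = 0.003835
ba+bc = 0.124; 2.303*icorr*(ba+bc) = 2.303*2.303×10^-4*0.124 = 6.5767232×10^-5
Rp = 0.003835 / 6.5767232×10^-5 = 58.3 ohm*cm^2

58.3 ohm*cm^2


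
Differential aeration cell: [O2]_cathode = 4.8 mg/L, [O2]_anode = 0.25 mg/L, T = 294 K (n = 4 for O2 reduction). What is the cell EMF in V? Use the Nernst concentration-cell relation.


Apply the Nernst concentration-cell relation: E = (RT/nF)*ln(C_cathode/C_anode)
RT/nF = 8.314*294/(4*96485) = 0.00633341 V
ln(4.8/0.25) = 2.95491
E = 0.00633341 * 2.95491 = 0.01871 V

0.01871 V


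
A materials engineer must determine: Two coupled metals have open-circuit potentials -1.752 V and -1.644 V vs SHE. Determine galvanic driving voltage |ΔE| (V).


Driving voltage is the absolute potential difference.
|ΔE| = |-1.752 − (-1.644)| = 0.108 V

0.108 V


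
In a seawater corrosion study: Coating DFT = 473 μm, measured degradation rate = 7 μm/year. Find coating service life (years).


Service life = thickness / degradation rate
Life = 473 / 7 = 67.6 years

67.6 years


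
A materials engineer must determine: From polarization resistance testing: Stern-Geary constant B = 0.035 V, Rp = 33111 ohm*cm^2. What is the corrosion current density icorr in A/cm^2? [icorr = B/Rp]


Apply the Stern-Geary relation: icorr = B / Rp
icorr = 0.035 / 33111 = 1.057×10^-6 A/cm^2

1.057×10^-6 A/cm^2


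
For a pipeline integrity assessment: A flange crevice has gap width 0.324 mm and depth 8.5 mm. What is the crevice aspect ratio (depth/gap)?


Aspect ratio = depth / gap
Ratio = 8.5 / 0.324 = 26.2

26.2


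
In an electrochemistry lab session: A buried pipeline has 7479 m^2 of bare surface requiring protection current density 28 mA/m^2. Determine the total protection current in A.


I = area * current density, then convert mA → A (÷1000)
I = 7479 * 28 / 1000 = 209.41 A

209.41 A


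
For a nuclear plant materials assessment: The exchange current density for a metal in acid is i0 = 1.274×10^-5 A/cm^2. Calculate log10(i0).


i0 = 1.274×10^-5 A/cm^2
log10(i0) = -4.895

-4.895


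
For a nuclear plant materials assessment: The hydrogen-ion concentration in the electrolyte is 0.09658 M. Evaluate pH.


pH = −log10[H+]
pH = −log10(0.09658) = 1.02

1.02


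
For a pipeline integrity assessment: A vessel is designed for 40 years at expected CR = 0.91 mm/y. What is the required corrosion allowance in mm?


Corrosion allowance = CR × design life
CA = 0.91 * 40 = 36.4 mm

36.4 mm


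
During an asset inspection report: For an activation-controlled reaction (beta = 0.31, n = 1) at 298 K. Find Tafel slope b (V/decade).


Apply the Tafel slope relation: b = 2.303*R*T/(beta*n*F)
Numerator: 2.303 * 8.314 * 298 = 5705.85
Denominator: 0.31 * 1 * 96485 = 29910.35
b = 5705.85 / 29910.35 = 0.1908 V/decade

0.1908 V/decade


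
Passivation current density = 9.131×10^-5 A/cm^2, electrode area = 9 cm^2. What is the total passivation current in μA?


I = i_pass * A, then convert A → μA (×10^6)
I = 9.131×10^-5 * 9 * 10^6 = 821.79 μA

821.79 μA


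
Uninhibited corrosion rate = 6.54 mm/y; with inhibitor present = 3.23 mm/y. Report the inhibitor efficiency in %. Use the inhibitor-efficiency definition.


Apply the inhibitor-efficiency definition: IE = (CR_blank − CR_inh)/CR_blank × 100
IE = (6.54 − 3.23) / 6.54 × 100
IE = 3.31 / 6.54 × 100 = 50.6 %

50.6 %


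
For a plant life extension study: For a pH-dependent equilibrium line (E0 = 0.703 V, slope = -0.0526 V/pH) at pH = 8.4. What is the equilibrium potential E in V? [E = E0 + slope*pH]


Apply the Pourbaix line equation: E = E0 + slope*pH
E = 0.703 + (-0.0526)*8.4 = 0.703 + (-0.44184) = 0.26116 V
Rounded to 4 decimal places: E = 0.2612 V

0.2612 V


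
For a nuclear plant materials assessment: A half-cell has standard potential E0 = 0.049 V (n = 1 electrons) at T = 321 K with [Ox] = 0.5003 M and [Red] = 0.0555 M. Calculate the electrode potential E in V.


Apply the Nernst equation: E = E0 + (RT/nF)*ln([Ox]/[Red])
Step 1: RT/nF = 8.314*321/(1*96485) = 0.0276602 V
Step 2: [Ox]/[Red] = 0.5003/0.0555 = 9.014414
Step 3: ln(9.014414) = 2.198825
Step 4: correction = 0.0276602 * 2.198825 = 0.061 V
E = 0.049 + 0.061 = 0.11 V

0.11 V


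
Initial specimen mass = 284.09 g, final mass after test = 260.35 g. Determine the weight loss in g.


Weight loss = initial − final
WL = 284.09 − 260.35 = 23.74 g

23.74 g


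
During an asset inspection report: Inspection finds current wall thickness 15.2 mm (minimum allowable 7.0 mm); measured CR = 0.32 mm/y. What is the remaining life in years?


Apply the remaining-life relation: RL = (t_current − t_min) / CR
RL = (15.2 − 7.0) / 0.32 = 8.2 / 0.32 = 25.6 years

25.6 years


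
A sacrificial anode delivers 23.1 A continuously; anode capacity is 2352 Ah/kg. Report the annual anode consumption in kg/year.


Annual consumption = current * hours per year / capacity
Rate = 23.1 * 8760 / 2352 = 86.0 kg/year

86.0 kg/year


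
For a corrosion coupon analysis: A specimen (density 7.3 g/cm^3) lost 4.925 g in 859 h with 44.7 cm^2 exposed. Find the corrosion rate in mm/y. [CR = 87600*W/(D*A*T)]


Apply the mm/y weight-loss relation: CR = 87600 * W / (D * A * T)
Numerator: 87600 * 4.925 = 431430.0
Denominator: 7.3 * 44.7 * 859 = 280300.29
CR = 431430.0 / 280300.29 = 1.539171 mm/y

1.539171 mm/y


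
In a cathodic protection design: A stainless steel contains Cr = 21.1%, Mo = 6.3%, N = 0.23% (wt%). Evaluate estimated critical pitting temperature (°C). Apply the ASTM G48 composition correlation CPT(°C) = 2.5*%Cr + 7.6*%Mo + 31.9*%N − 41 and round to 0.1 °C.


Apply the ASTM G48 empirical CPT estimate: CPT(°C) = 2.5*%Cr + 7.6*%Mo + 31.9*%N − 41
2.5*21.1 = 52.75; 7.6*6.3 = 47.88; 31.9*0.23 = 7.337
CPT = 52.75 + 47.88 + 7.337 − 41 = 66.967 °C
Rounded to 0.1 °C: CPT ≈ 67.0 °C

67.0 °C


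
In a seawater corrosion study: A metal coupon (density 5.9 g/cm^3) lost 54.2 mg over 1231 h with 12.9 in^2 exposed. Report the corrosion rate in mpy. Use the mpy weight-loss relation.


Apply the mpy weight-loss relation: CR = 534 * W / (D * A * T)
Numerator: 534 * 54.2 = 28942.8
Denominator: 5.9 * 12.9 * 1231 = 93691.41
CR = 28942.8 / 93691.41 = 0.30892 mpy

0.30892 mpy


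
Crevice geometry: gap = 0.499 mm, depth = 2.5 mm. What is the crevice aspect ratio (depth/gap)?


Aspect ratio = depth / gap
Ratio = 2.5 / 0.499 = 5.0

5.0


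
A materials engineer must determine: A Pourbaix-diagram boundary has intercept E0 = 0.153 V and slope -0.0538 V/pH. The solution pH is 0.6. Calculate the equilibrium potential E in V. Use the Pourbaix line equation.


Apply the Pourbaix line equation: E = E0 + slope*pH
E = 0.153 + (-0.0538)*0.6 = 0.153 + (-0.03228) = 0.12072 V
Rounded to 4 decimal places: E = 0.1207 V

0.1207 V


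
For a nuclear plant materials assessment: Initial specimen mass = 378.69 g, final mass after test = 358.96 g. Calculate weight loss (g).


Weight loss = initial − final
WL = 378.69 − 358.96 = 19.73 g

19.73 g


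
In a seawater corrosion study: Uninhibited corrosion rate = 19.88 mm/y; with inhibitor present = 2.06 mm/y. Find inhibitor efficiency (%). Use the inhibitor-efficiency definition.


Apply the inhibitor-efficiency definition: IE = (CR_blank − CR_inh)/CR_blank × 100
IE = (19.88 − 2.06) / 19.88 × 100
IE = 17.82 / 19.88 × 100 = 89.6 %

89.6 %


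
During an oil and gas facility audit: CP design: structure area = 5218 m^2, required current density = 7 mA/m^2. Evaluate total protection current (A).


I = area * current density, then convert mA → A (÷1000)
I = 5218 * 7 / 1000 = 36.53 A

36.53 A


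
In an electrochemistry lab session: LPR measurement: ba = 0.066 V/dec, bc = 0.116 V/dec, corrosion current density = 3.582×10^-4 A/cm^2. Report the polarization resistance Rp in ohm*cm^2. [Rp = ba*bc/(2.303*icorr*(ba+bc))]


Apply the Stern-Geary equation: Rp = ba*bc / (2.303*icorr*(ba+bc))
ba*bc = 0.066*0.116 = 0.007656
ba+bc = 0.182; 2.303*icorr*(ba+bc) = 2.303*3.582×10^-4*0.182 = 1.501381×10^-4
Rp = 0.007656 / 1.501381×10^-4 = 50.99 ohm*cm^2

50.99 ohm*cm^2


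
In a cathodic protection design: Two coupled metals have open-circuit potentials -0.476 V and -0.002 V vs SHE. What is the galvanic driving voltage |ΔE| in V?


Driving voltage is the absolute potential difference.
|ΔE| = |-0.476 − (-0.002)| = 0.474 V

0.474 V


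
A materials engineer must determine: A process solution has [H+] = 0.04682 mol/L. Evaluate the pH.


pH = −log10[H+]
pH = −log10(0.04682) = 1.33

1.33


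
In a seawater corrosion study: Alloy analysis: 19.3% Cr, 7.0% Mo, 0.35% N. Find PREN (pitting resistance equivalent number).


Apply the PREN formula: PREN = Cr + 3.3*Mo + 16*N
PREN = 19.3 + 3.3*7.0 + 16*0.35
PREN = 19.3 + 23.1 + 5.6 = 48.0

48.0


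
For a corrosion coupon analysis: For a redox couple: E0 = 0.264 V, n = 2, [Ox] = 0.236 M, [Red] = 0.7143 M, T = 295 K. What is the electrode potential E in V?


Apply the Nernst equation: E = E0 + (RT/nF)*ln([Ox]/[Red])
Step 1: RT/nF = 8.314*295/(2*96485) = 0.0127099 V
Step 2: [Ox]/[Red] = 0.236/0.7143 = 0.330393
Step 3: ln(0.330393) = -1.107472
Step 4: correction = 0.0127099 * -1.107472 = -0.014 V
E = 0.264 + -0.014 = 0.25 V

0.25 V


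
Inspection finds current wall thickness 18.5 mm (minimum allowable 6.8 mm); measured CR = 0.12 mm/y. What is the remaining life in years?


Apply the remaining-life relation: RL = (t_current − t_min) / CR
RL = (18.5 − 6.8) / 0.12 = 11.7 / 0.12 = 97.5 years

97.5 years


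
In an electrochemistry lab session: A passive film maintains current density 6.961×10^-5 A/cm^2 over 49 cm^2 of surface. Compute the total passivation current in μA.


I = i_pass * A, then convert A → μA (×10^6)
I = 6.961×10^-5 * 49 * 10^6 = 3410.89 μA

3410.89 μA


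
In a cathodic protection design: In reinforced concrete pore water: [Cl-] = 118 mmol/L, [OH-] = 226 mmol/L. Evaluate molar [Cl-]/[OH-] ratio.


Threshold parameter = [Cl-] / [OH-] (molar basis; both in mmol/L, so units cancel)
Ratio = 118 / 226 = 0.52

0.52


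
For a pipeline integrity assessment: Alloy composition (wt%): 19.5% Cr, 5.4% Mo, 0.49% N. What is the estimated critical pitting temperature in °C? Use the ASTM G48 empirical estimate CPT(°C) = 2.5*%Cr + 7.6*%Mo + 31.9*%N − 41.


Apply the ASTM G48 empirical CPT estimate: CPT(°C) = 2.5*%Cr + 7.6*%Mo + 31.9*%N − 41
2.5*19.5 = 48.75; 7.6*5.4 = 41.04; 31.9*0.49 = 15.631
CPT = 48.75 + 41.04 + 15.631 − 41 = 64.421 °C
Rounded to 0.1 °C: CPT ≈ 64.4 °C

64.4 °C


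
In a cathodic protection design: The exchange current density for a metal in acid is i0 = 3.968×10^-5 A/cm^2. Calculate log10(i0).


i0 = 3.968×10^-5 A/cm^2
log10(i0) = -4.401

-4.401


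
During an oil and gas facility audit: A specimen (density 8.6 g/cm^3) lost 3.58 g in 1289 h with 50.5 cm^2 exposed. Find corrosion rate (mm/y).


Apply the mm/y weight-loss relation: CR = 87600 * W / (D * A * T)
Numerator: 87600 * 3.58 = 313608.0
Denominator: 8.6 * 50.5 * 1289 = 559812.7
CR = 313608.0 / 559812.7 = 0.5602 mm/y

0.5602 mm/y


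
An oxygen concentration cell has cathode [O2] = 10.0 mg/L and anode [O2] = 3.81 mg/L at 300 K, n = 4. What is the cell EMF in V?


Apply the Nernst concentration-cell relation: E = (RT/nF)*ln(C_cathode/C_anode)
RT/nF = 8.314*300/(4*96485) = 0.00646266 V
ln(10.0/3.81) = 0.96496
E = 0.00646266 * 0.96496 = 0.00624 V

0.00624 V


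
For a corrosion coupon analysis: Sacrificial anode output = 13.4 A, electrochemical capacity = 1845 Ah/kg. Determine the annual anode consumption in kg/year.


Annual consumption = current * hours per year / capacity
Rate = 13.4 * 8760 / 1845 = 63.6 kg/year

63.6 kg/year


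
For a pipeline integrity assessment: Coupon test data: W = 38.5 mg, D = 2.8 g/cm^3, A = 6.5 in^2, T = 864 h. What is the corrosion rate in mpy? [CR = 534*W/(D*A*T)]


Apply the mpy weight-loss relation: CR = 534 * W / (D * A * T)
Numerator: 534 * 38.5 = 20559.0
Denominator: 2.8 * 6.5 * 864 = 15724.8
CR = 20559.0 / 15724.8 = 1.3074 mpy

1.3074 mpy


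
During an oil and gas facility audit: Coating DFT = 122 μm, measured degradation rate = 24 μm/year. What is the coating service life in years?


Service life = thickness / degradation rate
Life = 122 / 24 = 5.1 years

5.1 years


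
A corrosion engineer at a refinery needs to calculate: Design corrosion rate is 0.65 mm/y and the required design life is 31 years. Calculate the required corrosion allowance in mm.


Corrosion allowance = CR × design life
CA = 0.65 * 31 = 20.15 mm

20.15 mm


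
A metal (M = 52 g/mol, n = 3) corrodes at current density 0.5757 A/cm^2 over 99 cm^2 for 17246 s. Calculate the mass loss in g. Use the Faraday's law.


Apply Faraday's law: m = i*A*t*M / (n*F)
Total charge passed Q = i*A*t = 0.5757*99*17246 = 982923.6978 C
m = Q*M/(n*F) = 982923.6978*52/(3*96485) = 176.5802 g

176.5802 g


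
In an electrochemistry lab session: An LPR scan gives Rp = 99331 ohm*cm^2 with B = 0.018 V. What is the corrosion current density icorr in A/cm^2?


Apply the Stern-Geary relation: icorr = B / Rp
icorr = 0.018 / 99331 = 1.812×10^-7 A/cm^2

1.812×10^-7 A/cm^2
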